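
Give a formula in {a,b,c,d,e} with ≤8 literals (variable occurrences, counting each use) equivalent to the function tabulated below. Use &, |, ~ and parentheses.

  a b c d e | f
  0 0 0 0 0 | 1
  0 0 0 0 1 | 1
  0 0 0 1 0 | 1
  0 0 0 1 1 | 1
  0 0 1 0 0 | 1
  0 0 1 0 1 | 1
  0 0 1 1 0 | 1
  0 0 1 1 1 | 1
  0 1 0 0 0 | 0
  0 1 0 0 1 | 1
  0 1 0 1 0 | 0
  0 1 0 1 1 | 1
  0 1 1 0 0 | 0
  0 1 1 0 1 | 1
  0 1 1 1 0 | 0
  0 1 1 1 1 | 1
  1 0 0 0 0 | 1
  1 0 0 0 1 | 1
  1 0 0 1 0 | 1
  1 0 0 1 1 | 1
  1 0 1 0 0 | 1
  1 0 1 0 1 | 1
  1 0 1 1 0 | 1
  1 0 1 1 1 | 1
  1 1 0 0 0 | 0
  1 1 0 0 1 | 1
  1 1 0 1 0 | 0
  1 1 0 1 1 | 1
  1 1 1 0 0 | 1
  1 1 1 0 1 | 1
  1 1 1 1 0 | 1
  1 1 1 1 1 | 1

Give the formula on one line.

((e | ~b) | ((~a & e) | (c & (a & ~e))))

  ~b = 11111111000000001111111100000000
  (e | ~b) = 11111111010101011111111101010101
  ~a = 11111111111111110000000000000000
  (~a & e) = 01010101010101010000000000000000
  ~e = 10101010101010101010101010101010
  (a & ~e) = 00000000000000001010101010101010
  (c & (a & ~e)) = 00000000000000000000101000001010
  ((~a & e) | (c & (a & ~e))) = 01010101010101010000101000001010
  ((e | ~b) | ((~a & e) | (c & (a & ~e)))) = 11111111010101011111111101011111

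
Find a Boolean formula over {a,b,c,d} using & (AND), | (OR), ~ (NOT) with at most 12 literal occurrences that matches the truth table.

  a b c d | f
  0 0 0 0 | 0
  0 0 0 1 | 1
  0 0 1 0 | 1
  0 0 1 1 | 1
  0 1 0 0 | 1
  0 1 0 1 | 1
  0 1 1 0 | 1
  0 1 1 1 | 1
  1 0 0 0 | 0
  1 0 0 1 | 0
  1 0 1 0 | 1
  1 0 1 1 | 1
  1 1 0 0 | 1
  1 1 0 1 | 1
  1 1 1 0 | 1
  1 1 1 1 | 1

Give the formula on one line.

((b | c) | (((a & c) | (d & (~a | c))) | (b & d)))

  (b | c) = 0011111100111111
  (a & c) = 0000000000110011
  ~a = 1111111100000000
  (~a | c) = 1111111100110011
  (d & (~a | c)) = 0101010100010001
  ((a & c) | (d & (~a | c))) = 0101010100110011
  (b & d) = 0000010100000101
  (((a & c) | (d & (~a | c))) | (b & d)) = 0101010100110111
  ((b | c) | (((a & c) | (d & (~a | c))) | (b & d))) = 0111111100111111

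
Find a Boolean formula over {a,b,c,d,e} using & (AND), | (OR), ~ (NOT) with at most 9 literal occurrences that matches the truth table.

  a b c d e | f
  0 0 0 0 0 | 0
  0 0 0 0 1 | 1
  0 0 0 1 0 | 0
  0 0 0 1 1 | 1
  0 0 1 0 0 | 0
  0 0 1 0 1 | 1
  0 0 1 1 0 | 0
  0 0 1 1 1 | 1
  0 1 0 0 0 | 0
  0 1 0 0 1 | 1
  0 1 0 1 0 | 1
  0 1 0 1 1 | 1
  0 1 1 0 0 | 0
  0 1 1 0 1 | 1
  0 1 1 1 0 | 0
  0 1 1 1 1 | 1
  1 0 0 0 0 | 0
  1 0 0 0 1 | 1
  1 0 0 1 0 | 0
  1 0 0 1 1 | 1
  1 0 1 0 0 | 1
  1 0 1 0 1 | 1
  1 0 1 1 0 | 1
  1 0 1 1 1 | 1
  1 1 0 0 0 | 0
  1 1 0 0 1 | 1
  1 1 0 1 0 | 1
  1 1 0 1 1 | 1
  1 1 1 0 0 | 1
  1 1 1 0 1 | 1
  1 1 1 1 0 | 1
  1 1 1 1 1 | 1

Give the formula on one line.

(((a & c) | e) | ((b & d) & ~c))

  (a & c) = 00000000000000000000111100001111
  ((a & c) | e) = 01010101010101010101111101011111
  (b & d) = 00000000001100110000000000110011
  ~c = 11110000111100001111000011110000
  ((b & d) & ~c) = 00000000001100000000000000110000
  (((a & c) | e) | ((b & d) & ~c)) = 01010101011101010101111101111111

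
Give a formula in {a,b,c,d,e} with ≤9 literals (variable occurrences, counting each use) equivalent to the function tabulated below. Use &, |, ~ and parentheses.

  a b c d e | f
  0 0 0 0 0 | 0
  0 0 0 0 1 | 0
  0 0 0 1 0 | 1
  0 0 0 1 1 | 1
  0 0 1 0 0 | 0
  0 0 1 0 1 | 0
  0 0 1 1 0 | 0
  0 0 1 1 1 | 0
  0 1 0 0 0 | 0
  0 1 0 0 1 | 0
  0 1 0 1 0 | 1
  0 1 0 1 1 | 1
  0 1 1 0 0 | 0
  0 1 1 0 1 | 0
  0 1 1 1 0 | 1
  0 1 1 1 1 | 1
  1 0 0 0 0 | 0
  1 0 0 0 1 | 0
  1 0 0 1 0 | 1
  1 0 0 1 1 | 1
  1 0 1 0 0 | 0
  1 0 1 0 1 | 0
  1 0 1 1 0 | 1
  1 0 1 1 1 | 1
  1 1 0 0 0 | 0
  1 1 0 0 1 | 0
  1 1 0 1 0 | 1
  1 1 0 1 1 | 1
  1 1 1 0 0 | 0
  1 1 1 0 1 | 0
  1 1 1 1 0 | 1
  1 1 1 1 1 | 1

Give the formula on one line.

(((c & a) & (a & d)) | (d & (b | ~c)))

  (c & a) = 00000000000000000000111100001111
  (a & d) = 00000000000000000011001100110011
  ((c & a) & (a & d)) = 00000000000000000000001100000011
  ~c = 11110000111100001111000011110000
  (b | ~c) = 11110000111111111111000011111111
  (d & (b | ~c)) = 00110000001100110011000000110011
  (((c & a) & (a & d)) | (d & (b | ~c))) = 00110000001100110011001100110011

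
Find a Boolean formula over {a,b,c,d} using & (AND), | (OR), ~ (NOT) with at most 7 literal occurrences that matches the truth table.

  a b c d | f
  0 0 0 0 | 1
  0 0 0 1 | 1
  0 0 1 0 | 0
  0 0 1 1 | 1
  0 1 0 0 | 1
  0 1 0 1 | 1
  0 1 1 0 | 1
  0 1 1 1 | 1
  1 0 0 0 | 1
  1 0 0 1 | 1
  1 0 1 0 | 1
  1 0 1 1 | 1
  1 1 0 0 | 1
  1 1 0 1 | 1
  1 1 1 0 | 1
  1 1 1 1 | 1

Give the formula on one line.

  (c & d) = 0001000100010001
  (a | b) = 0000111111111111
  ~c = 1100110011001100
  ((a | b) | ~c) = 1100111111111111
  ((c & d) | ((a | b) | ~c)) = 1101111111111111

((c & d) | ((a | b) | ~c))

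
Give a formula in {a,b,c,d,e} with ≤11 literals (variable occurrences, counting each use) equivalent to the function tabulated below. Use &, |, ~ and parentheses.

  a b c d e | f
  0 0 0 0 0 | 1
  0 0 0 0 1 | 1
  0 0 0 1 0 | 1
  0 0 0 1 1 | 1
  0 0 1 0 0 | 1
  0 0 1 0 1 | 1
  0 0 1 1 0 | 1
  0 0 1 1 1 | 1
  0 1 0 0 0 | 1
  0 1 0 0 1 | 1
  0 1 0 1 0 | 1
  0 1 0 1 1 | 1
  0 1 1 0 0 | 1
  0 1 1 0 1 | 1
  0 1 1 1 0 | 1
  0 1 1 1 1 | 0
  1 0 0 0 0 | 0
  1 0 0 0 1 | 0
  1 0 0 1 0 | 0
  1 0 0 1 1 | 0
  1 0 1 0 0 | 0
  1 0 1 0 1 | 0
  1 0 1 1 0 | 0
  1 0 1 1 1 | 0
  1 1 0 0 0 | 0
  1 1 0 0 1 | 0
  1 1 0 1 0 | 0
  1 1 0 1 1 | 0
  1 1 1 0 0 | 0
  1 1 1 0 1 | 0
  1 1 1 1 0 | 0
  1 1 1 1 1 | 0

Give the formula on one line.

  ~a = 11111111111111110000000000000000
  ~e = 10101010101010101010101010101010
  ~d = 11001100110011001100110011001100
  ~b = 11111111000000001111111100000000
  (~d | ~b) = 11111111110011001111111111001100
  (~e | (~d | ~b)) = 11111111111011101111111111101110
  (c & (~e | (~d | ~b))) = 00001111000011100000111100001110
  ~c = 11110000111100001111000011110000
  (d | ~a) = 11111111111111110011001100110011
  (~c & (d | ~a)) = 11110000111100000011000000110000
  ((c & (~e | (~d | ~b))) | (~c & (d | ~a))) = 11111111111111100011111100111110
  (~a & ((c & (~e | (~d | ~b))) | (~c & (d | ~a)))) = 11111111111111100000000000000000

(~a & ((c & (~e | (~d | ~b))) | (~c & (d | ~a))))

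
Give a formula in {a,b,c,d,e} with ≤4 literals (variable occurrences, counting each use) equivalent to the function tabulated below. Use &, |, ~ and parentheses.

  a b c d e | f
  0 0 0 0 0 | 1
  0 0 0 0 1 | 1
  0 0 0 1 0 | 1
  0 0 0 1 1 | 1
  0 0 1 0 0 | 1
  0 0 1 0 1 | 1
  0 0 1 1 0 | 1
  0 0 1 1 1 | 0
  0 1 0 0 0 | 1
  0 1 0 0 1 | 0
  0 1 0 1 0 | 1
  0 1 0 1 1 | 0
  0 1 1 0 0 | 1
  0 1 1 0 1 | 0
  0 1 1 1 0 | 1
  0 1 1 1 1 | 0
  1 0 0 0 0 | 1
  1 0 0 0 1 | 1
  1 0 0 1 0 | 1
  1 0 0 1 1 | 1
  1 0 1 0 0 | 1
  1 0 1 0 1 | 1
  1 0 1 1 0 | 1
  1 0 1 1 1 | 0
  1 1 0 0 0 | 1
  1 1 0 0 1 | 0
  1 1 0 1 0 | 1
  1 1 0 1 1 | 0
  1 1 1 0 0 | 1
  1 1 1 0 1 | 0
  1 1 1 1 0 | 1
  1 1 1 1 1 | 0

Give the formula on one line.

(~e | ((~c | ~d) & ~b))

  ~e = 10101010101010101010101010101010
  ~c = 11110000111100001111000011110000
  ~d = 11001100110011001100110011001100
  (~c | ~d) = 11111100111111001111110011111100
  ~b = 11111111000000001111111100000000
  ((~c | ~d) & ~b) = 11111100000000001111110000000000
  (~e | ((~c | ~d) & ~b)) = 11111110101010101111111010101010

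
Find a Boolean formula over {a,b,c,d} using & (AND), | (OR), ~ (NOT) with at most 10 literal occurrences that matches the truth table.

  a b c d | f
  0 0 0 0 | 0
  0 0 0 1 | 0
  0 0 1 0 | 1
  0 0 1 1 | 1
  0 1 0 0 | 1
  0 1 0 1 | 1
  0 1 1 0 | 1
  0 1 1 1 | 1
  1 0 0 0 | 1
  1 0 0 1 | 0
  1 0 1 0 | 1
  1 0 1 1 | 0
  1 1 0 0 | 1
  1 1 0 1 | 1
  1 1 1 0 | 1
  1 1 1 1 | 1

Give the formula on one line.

  ~d = 1010101010101010
  ~a = 1111111100000000
  (~d & ~a) = 1010101000000000
  (b & (~d & ~a)) = 0000101000000000
  (~d & a) = 0000000010101010
  ((b & (~d & ~a)) | (~d & a)) = 0000101010101010
  (~a & c) = 0011001100000000
  ((~a & c) | b) = 0011111100001111
  (((b & (~d & ~a)) | (~d & a)) | ((~a & c) | b)) = 0011111110101111

(((b & (~d & ~a)) | (~d & a)) | ((~a & c) | b))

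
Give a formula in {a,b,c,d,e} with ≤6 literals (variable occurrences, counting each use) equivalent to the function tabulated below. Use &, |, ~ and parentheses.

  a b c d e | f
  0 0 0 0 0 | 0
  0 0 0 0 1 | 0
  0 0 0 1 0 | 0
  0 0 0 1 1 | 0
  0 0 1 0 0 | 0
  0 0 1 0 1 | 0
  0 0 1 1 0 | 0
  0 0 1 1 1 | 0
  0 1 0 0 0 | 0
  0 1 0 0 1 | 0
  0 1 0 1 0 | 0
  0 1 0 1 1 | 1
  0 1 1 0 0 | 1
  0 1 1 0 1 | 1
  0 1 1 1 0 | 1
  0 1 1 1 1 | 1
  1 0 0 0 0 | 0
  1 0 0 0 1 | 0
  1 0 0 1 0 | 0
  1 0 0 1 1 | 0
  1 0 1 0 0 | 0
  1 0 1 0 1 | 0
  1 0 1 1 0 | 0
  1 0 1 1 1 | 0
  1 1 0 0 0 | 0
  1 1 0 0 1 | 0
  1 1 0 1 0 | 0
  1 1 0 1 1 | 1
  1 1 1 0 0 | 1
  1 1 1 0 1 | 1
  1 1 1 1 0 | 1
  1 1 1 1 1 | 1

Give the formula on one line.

  (b & d) = 00000000001100110000000000110011
  ((b & d) & e) = 00000000000100010000000000010001
  (c & b) = 00000000000011110000000000001111
  (((b & d) & e) | (c & b)) = 00000000000111110000000000011111

(((b & d) & e) | (c & b))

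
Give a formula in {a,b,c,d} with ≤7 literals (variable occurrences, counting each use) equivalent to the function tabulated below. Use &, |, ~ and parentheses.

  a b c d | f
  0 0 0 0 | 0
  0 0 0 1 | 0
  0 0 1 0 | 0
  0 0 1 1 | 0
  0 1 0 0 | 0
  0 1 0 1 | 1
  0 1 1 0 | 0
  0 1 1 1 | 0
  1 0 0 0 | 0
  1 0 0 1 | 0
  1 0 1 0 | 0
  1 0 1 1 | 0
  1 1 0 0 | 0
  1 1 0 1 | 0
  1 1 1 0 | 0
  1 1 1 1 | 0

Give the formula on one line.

((b & ~c) & ((c | (d | ~b)) & (b & ~a)))

  ~c = 1100110011001100
  (b & ~c) = 0000110000001100
  ~b = 1111000011110000
  (d | ~b) = 1111010111110101
  (c | (d | ~b)) = 1111011111110111
  ~a = 1111111100000000
  (b & ~a) = 0000111100000000
  ((c | (d | ~b)) & (b & ~a)) = 0000011100000000
  ((b & ~c) & ((c | (d | ~b)) & (b & ~a))) = 0000010000000000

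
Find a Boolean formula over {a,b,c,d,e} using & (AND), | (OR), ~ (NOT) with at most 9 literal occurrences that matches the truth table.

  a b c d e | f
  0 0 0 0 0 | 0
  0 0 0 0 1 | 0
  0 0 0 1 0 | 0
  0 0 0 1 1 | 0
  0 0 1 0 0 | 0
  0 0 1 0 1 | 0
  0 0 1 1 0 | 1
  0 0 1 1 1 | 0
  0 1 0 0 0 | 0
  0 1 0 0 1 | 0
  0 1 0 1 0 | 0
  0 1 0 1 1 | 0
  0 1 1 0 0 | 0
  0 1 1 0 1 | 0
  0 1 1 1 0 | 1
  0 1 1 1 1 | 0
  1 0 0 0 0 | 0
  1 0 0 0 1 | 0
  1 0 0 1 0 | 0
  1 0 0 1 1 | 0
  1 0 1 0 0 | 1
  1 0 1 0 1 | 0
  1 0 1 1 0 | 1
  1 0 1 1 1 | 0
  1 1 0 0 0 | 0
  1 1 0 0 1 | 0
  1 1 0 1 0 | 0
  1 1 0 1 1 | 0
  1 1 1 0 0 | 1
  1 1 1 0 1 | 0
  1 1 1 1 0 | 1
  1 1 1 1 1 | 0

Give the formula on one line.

(((~d & ((~a & e) & ~b)) | ~e) & ((a | d) & c))

  ~d = 11001100110011001100110011001100
  ~a = 11111111111111110000000000000000
  (~a & e) = 01010101010101010000000000000000
  ~b = 11111111000000001111111100000000
  ((~a & e) & ~b) = 01010101000000000000000000000000
  (~d & ((~a & e) & ~b)) = 01000100000000000000000000000000
  ~e = 10101010101010101010101010101010
  ((~d & ((~a & e) & ~b)) | ~e) = 11101110101010101010101010101010
  (a | d) = 00110011001100111111111111111111
  ((a | d) & c) = 00000011000000110000111100001111
  (((~d & ((~a & e) & ~b)) | ~e) & ((a | d) & c)) = 00000010000000100000101000001010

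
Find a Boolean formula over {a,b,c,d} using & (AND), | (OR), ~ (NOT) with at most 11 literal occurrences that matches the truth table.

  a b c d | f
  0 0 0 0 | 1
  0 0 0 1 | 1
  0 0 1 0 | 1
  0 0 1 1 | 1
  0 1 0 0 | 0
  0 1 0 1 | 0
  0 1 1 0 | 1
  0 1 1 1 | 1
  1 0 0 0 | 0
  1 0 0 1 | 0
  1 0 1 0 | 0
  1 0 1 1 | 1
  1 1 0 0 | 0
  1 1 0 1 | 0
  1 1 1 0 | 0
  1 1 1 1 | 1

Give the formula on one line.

((((d | ~c) & (~b & ~a)) | c) & (~a | (d & a)))

  ~c = 1100110011001100
  (d | ~c) = 1101110111011101
  ~b = 1111000011110000
  ~a = 1111111100000000
  (~b & ~a) = 1111000000000000
  ((d | ~c) & (~b & ~a)) = 1101000000000000
  (((d | ~c) & (~b & ~a)) | c) = 1111001100110011
  (d & a) = 0000000001010101
  (~a | (d & a)) = 1111111101010101
  ((((d | ~c) & (~b & ~a)) | c) & (~a | (d & a))) = 1111001100010001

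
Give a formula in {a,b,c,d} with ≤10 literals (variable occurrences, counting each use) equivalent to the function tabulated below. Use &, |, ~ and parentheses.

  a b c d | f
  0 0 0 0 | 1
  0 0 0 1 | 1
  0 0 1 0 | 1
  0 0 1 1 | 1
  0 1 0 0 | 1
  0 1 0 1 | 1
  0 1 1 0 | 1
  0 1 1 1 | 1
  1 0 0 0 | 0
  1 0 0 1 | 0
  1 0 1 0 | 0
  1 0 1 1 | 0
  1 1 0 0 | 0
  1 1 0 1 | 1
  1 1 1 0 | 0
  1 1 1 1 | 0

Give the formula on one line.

(~a | ((((~a | c) | (a & d)) & b) & (~c & d)))

  ~a = 1111111100000000
  (~a | c) = 1111111100110011
  (a & d) = 0000000001010101
  ((~a | c) | (a & d)) = 1111111101110111
  (((~a | c) | (a & d)) & b) = 0000111100000111
  ~c = 1100110011001100
  (~c & d) = 0100010001000100
  ((((~a | c) | (a & d)) & b) & (~c & d)) = 0000010000000100
  (~a | ((((~a | c) | (a & d)) & b) & (~c & d))) = 1111111100000100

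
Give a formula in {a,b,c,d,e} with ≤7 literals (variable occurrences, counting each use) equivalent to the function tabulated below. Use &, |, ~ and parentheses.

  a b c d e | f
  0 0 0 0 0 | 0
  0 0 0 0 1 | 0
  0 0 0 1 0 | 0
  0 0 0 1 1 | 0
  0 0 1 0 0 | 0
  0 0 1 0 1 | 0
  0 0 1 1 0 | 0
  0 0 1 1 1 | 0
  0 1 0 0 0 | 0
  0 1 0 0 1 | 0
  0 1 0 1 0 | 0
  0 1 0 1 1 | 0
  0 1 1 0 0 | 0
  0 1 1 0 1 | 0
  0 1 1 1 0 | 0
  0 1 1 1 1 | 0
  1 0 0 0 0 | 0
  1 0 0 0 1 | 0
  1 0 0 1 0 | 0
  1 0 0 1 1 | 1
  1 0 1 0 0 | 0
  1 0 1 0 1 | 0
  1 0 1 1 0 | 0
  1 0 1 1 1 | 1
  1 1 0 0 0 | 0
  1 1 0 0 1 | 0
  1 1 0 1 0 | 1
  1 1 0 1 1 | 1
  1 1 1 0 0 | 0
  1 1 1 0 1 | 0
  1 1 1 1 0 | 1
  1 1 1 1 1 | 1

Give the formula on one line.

  (b | e) = 01010101111111110101010111111111
  ~a = 11111111111111110000000000000000
  (c & ~a) = 00001111000011110000000000000000
  ((c & ~a) | d) = 00111111001111110011001100110011
  ((b | e) & ((c & ~a) | d)) = 00010101001111110001000100110011
  (((b | e) & ((c & ~a) | d)) & a) = 00000000000000000001000100110011

(((b | e) & ((c & ~a) | d)) & a)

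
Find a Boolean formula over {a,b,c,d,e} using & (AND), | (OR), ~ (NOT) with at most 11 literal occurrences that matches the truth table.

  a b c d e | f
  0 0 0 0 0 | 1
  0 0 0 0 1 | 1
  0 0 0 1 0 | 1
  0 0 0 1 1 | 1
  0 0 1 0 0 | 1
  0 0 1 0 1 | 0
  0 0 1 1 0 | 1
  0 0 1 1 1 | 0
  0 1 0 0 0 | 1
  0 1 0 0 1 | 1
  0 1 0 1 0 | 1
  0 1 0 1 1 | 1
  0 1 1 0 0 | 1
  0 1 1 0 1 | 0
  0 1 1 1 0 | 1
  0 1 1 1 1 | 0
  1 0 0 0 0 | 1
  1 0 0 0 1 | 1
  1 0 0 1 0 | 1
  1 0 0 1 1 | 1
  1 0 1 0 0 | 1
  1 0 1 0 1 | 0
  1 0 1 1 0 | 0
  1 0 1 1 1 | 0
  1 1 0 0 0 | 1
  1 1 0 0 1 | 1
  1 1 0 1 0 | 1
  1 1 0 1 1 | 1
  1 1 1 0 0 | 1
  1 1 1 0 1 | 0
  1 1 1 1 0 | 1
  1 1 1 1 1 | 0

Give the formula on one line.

((~e & (((~d & (e | ~c)) | ~a) | ~d)) | ((b & ~e) | ~c))

  ~e = 10101010101010101010101010101010
  ~d = 11001100110011001100110011001100
  ~c = 11110000111100001111000011110000
  (e | ~c) = 11110101111101011111010111110101
  (~d & (e | ~c)) = 11000100110001001100010011000100
  ~a = 11111111111111110000000000000000
  ((~d & (e | ~c)) | ~a) = 11111111111111111100010011000100
  (((~d & (e | ~c)) | ~a) | ~d) = 11111111111111111100110011001100
  (~e & (((~d & (e | ~c)) | ~a) | ~d)) = 10101010101010101000100010001000
  (b & ~e) = 00000000101010100000000010101010
  ((b & ~e) | ~c) = 11110000111110101111000011111010
  ((~e & (((~d & (e | ~c)) | ~a) | ~d)) | ((b & ~e) | ~c)) = 11111010111110101111100011111010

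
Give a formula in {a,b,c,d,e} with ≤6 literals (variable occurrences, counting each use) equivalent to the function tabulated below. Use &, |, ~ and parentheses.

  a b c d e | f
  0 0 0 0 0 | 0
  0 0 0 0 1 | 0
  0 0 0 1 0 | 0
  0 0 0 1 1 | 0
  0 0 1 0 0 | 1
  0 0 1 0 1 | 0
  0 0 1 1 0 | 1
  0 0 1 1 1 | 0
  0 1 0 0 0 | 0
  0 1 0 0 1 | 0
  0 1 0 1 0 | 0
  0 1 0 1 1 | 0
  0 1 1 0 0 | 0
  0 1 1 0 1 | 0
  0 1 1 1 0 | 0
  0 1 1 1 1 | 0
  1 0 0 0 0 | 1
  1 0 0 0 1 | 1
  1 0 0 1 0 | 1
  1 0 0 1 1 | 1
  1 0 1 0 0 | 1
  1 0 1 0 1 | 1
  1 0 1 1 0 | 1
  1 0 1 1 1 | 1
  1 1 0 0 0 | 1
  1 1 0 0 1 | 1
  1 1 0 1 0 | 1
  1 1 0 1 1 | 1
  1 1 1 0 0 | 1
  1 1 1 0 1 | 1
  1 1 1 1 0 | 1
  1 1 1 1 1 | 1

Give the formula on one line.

(a | ((e | c) & (~b & ~e)))

  (e | c) = 01011111010111110101111101011111
  ~b = 11111111000000001111111100000000
  ~e = 10101010101010101010101010101010
  (~b & ~e) = 10101010000000001010101000000000
  ((e | c) & (~b & ~e)) = 00001010000000000000101000000000
  (a | ((e | c) & (~b & ~e))) = 00001010000000001111111111111111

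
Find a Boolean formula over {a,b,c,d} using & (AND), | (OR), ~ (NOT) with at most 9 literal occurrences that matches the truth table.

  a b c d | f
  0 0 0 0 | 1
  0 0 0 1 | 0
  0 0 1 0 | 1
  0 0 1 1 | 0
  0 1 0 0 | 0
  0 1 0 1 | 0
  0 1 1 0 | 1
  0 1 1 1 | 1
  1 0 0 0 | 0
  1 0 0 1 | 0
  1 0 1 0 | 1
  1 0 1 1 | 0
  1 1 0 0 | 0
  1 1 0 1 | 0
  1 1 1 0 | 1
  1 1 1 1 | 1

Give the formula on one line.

(((c | ~a) & (((~b | c) & b) | ~d)) & (c | ~b))

  ~a = 1111111100000000
  (c | ~a) = 1111111100110011
  ~b = 1111000011110000
  (~b | c) = 1111001111110011
  ((~b | c) & b) = 0000001100000011
  ~d = 1010101010101010
  (((~b | c) & b) | ~d) = 1010101110101011
  ((c | ~a) & (((~b | c) & b) | ~d)) = 1010101100100011
  (c | ~b) = 1111001111110011
  (((c | ~a) & (((~b | c) & b) | ~d)) & (c | ~b)) = 1010001100100011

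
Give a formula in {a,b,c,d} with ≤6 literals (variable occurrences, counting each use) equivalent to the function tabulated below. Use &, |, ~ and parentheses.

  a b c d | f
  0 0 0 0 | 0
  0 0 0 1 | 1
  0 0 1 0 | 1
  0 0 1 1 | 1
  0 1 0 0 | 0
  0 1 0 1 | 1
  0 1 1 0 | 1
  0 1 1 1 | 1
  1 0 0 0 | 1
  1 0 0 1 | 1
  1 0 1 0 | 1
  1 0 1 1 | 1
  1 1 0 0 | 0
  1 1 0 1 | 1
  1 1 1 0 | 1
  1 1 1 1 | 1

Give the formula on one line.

  ~b = 1111000011110000
  (a & ~b) = 0000000011110000
  ~c = 1100110011001100
  (d & ~c) = 0100010001000100
  (c | (d & ~c)) = 0111011101110111
  ((a & ~b) | (c | (d & ~c))) = 0111011111110111

((a & ~b) | (c | (d & ~c)))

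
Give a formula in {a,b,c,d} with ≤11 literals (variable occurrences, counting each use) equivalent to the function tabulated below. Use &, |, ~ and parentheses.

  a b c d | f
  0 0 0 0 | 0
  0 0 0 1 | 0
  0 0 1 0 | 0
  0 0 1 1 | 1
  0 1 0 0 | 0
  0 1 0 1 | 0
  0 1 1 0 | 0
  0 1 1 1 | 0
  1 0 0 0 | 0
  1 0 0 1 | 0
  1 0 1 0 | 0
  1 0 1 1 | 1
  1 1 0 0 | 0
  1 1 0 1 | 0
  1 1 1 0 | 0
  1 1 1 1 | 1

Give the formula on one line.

(d & (c & (((~b | d) & ~c) | (~b | (d & a)))))

  ~b = 1111000011110000
  (~b | d) = 1111010111110101
  ~c = 1100110011001100
  ((~b | d) & ~c) = 1100010011000100
  (d & a) = 0000000001010101
  (~b | (d & a)) = 1111000011110101
  (((~b | d) & ~c) | (~b | (d & a))) = 1111010011110101
  (c & (((~b | d) & ~c) | (~b | (d & a)))) = 0011000000110001
  (d & (c & (((~b | d) & ~c) | (~b | (d & a))))) = 0001000000010001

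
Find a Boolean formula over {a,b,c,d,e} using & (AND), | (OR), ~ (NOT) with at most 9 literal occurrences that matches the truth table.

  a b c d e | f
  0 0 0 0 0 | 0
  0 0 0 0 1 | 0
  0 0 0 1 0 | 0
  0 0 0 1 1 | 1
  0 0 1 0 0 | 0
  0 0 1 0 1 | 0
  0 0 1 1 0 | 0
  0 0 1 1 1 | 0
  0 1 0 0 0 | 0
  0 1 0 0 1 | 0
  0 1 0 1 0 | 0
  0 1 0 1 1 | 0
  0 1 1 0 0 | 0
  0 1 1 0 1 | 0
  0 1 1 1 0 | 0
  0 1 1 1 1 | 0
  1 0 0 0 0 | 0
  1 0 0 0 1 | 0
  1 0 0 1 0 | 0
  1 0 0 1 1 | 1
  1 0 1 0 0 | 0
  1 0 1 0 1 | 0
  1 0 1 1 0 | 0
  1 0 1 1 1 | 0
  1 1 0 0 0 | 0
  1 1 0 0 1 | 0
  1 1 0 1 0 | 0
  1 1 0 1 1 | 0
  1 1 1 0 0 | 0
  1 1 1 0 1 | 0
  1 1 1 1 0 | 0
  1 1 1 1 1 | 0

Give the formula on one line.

  (d | a) = 00110011001100111111111111111111
  ~c = 11110000111100001111000011110000
  ((d | a) & ~c) = 00110000001100001111000011110000
  (~c & e) = 01010000010100000101000001010000
  ((~c & e) | c) = 01011111010111110101111101011111
  (((~c & e) | c) & d) = 00010011000100110001001100010011
  (((d | a) & ~c) & (((~c & e) | c) & d)) = 00010000000100000001000000010000
  ~b = 11111111000000001111111100000000
  (c | ~b) = 11111111000011111111111100001111
  ((((d | a) & ~c) & (((~c & e) | c) & d)) & (c | ~b)) = 00010000000000000001000000000000

((((d | a) & ~c) & (((~c & e) | c) & d)) & (c | ~b))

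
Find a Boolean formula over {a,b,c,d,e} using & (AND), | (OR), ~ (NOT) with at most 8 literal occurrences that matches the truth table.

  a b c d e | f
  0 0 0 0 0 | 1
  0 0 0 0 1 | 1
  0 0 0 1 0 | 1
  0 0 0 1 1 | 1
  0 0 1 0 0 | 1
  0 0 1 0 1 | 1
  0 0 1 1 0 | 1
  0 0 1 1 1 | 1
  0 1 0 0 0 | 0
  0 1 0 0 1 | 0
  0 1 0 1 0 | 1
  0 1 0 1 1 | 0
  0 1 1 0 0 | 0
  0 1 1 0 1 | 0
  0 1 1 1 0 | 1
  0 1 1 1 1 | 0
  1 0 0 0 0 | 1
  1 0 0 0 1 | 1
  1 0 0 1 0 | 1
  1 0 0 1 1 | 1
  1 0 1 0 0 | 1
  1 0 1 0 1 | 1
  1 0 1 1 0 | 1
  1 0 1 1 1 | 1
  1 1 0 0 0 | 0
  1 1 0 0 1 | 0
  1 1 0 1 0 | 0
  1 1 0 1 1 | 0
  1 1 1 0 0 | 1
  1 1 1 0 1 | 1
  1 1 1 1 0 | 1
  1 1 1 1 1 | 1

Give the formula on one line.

  (a & c) = 00000000000000000000111100001111
  ~b = 11111111000000001111111100000000
  ~e = 10101010101010101010101010101010
  (e & ~b) = 01010101000000000101010100000000
  ~a = 11111111111111110000000000000000
  (d & ~a) = 00110011001100110000000000000000
  ((e & ~b) | (d & ~a)) = 01110111001100110101010100000000
  (~e & ((e & ~b) | (d & ~a))) = 00100010001000100000000000000000
  (~b | (~e & ((e & ~b) | (d & ~a)))) = 11111111001000101111111100000000
  ((a & c) | (~b | (~e & ((e & ~b) | (d & ~a))))) = 11111111001000101111111100001111

((a & c) | (~b | (~e & ((e & ~b) | (d & ~a)))))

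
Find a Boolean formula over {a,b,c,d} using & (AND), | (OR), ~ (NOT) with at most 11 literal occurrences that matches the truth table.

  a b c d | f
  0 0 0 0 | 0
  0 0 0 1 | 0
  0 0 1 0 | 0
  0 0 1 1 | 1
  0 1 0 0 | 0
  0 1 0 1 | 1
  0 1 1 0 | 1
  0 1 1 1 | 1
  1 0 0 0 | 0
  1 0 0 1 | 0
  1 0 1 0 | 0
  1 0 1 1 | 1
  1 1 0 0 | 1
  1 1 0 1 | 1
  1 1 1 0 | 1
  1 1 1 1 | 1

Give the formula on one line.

  (b | c) = 0011111100111111
  ~b = 1111000011110000
  (~b | a) = 1111000011111111
  (c | ~b) = 1111001111110011
  ((~b | a) | (c | ~b)) = 1111001111111111
  (((~b | a) | (c | ~b)) | d) = 1111011111111111
  (b & (((~b | a) | (c | ~b)) | d)) = 0000011100001111
  (d | (b & (((~b | a) | (c | ~b)) | d))) = 0101011101011111
  ((b | c) & (d | (b & (((~b | a) | (c | ~b)) | d)))) = 0001011100011111

((b | c) & (d | (b & (((~b | a) | (c | ~b)) | d))))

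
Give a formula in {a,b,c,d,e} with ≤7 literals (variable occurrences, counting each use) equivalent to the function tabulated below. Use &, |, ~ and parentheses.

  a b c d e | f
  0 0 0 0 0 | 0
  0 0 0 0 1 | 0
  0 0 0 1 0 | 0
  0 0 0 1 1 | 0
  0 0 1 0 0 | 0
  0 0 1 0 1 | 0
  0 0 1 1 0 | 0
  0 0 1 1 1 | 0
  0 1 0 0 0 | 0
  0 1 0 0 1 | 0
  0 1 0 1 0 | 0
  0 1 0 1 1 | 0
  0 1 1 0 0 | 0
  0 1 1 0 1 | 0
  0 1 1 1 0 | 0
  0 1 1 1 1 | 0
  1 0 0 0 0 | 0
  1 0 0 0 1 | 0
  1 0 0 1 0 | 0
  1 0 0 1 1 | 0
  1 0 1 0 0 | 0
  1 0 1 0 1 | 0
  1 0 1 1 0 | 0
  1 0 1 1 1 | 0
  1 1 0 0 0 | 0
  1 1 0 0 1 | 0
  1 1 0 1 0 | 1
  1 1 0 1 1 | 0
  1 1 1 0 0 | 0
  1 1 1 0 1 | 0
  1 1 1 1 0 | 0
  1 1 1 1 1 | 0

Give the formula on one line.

(b & ((~e & (d & ~c)) & ((a | c) & d)))

  ~e = 10101010101010101010101010101010
  ~c = 11110000111100001111000011110000
  (d & ~c) = 00110000001100000011000000110000
  (~e & (d & ~c)) = 00100000001000000010000000100000
  (a | c) = 00001111000011111111111111111111
  ((a | c) & d) = 00000011000000110011001100110011
  ((~e & (d & ~c)) & ((a | c) & d)) = 00000000000000000010000000100000
  (b & ((~e & (d & ~c)) & ((a | c) & d))) = 00000000000000000000000000100000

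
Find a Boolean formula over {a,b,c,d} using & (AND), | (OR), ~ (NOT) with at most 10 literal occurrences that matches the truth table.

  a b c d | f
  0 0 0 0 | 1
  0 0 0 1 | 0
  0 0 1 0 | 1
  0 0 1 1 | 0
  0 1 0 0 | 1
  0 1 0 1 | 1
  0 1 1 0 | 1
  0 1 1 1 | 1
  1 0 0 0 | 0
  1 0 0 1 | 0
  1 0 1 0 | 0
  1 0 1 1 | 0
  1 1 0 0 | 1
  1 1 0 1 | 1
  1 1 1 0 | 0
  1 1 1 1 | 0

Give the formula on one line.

((~a & b) | ((~d & ~a) | (a & ((b | c) & ~c))))

  ~a = 1111111100000000
  (~a & b) = 0000111100000000
  ~d = 1010101010101010
  (~d & ~a) = 1010101000000000
  (b | c) = 0011111100111111
  ~c = 1100110011001100
  ((b | c) & ~c) = 0000110000001100
  (a & ((b | c) & ~c)) = 0000000000001100
  ((~d & ~a) | (a & ((b | c) & ~c))) = 1010101000001100
  ((~a & b) | ((~d & ~a) | (a & ((b | c) & ~c)))) = 1010111100001100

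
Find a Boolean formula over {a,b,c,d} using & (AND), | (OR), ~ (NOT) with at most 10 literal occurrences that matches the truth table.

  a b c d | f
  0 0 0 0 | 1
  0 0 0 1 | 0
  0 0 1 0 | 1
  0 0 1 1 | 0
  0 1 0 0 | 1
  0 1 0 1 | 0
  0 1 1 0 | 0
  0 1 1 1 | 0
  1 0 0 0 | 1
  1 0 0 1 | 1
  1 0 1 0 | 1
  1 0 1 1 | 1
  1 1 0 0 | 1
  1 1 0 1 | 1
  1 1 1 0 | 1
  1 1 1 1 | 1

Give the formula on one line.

  ~d = 1010101010101010
  ~c = 1100110011001100
  ~a = 1111111100000000
  (b | ~a) = 1111111100001111
  (~c & (b | ~a)) = 1100110000001100
  (~d & (~c & (b | ~a))) = 1000100000001000
  (a | (~d & (~c & (b | ~a)))) = 1000100011111111
  ~b = 1111000011110000
  (c & ~b) = 0011000000110000
  ((c & ~b) | d) = 0111010101110101
  (~d & ((c & ~b) | d)) = 0010000000100000
  ((a | (~d & (~c & (b | ~a)))) | (~d & ((c & ~b) | d))) = 1010100011111111

((a | (~d & (~c & (b | ~a)))) | (~d & ((c & ~b) | d)))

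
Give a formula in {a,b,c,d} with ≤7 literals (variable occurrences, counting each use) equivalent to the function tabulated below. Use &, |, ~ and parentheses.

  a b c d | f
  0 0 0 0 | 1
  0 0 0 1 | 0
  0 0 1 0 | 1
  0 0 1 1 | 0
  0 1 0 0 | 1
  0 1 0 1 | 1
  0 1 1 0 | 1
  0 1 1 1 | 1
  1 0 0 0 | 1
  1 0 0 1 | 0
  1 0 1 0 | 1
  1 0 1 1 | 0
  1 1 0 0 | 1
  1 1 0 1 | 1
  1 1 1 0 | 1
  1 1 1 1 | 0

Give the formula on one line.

((b & (~d | (~a | ~c))) | ~d)

  ~d = 1010101010101010
  ~a = 1111111100000000
  ~c = 1100110011001100
  (~a | ~c) = 1111111111001100
  (~d | (~a | ~c)) = 1111111111101110
  (b & (~d | (~a | ~c))) = 0000111100001110
  ((b & (~d | (~a | ~c))) | ~d) = 1010111110101110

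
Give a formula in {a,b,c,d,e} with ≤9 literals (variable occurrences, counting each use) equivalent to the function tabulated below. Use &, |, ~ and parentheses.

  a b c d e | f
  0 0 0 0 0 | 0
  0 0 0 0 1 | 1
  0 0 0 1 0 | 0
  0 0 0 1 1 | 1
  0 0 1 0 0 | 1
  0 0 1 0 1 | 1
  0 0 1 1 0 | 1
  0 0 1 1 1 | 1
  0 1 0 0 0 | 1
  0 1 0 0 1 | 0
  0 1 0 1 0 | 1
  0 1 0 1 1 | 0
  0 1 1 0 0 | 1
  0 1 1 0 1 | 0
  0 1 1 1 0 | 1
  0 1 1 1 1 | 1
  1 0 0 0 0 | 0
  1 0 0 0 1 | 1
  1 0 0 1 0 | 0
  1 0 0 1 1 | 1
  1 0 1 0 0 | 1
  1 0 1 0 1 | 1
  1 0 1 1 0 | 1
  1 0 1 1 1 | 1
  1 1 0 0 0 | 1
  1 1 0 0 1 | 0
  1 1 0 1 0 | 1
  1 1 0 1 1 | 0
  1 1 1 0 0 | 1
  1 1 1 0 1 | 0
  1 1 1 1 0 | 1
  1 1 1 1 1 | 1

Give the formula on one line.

  ~b = 11111111000000001111111100000000
  (c & ~b) = 00001111000000000000111100000000
  ~d = 11001100110011001100110011001100
  ((c & ~b) & ~d) = 00001100000000000000110000000000
  (c & d) = 00000011000000110000001100000011
  (((c & ~b) & ~d) | (c & d)) = 00001111000000110000111100000011
  ~e = 10101010101010101010101010101010
  (b & ~e) = 00000000101010100000000010101010
  (~b & e) = 01010101000000000101010100000000
  ((b & ~e) | (~b & e)) = 01010101101010100101010110101010
  ((((c & ~b) & ~d) | (c & d)) | ((b & ~e) | (~b & e))) = 01011111101010110101111110101011

((((c & ~b) & ~d) | (c & d)) | ((b & ~e) | (~b & e)))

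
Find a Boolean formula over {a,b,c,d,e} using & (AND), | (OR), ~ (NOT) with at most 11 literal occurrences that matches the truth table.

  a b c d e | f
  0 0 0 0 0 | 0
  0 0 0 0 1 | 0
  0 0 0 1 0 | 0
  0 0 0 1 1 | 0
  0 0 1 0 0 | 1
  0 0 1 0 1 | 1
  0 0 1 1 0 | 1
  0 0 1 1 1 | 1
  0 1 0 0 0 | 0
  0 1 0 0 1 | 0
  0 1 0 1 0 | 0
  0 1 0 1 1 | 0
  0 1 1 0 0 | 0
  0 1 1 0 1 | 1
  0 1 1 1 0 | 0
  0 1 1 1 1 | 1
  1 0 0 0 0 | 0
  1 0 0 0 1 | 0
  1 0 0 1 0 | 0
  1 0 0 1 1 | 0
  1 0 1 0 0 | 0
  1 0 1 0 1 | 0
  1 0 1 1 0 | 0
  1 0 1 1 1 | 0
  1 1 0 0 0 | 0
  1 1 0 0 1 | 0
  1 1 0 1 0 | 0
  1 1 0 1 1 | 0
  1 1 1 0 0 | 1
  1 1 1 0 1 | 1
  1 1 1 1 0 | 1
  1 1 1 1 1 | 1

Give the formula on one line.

(((b & a) | (~a & (e | ((a | ~b) & ~e)))) & c)

  (b & a) = 00000000000000000000000011111111
  ~a = 11111111111111110000000000000000
  ~b = 11111111000000001111111100000000
  (a | ~b) = 11111111000000001111111111111111
  ~e = 10101010101010101010101010101010
  ((a | ~b) & ~e) = 10101010000000001010101010101010
  (e | ((a | ~b) & ~e)) = 11111111010101011111111111111111
  (~a & (e | ((a | ~b) & ~e))) = 11111111010101010000000000000000
  ((b & a) | (~a & (e | ((a | ~b) & ~e)))) = 11111111010101010000000011111111
  (((b & a) | (~a & (e | ((a | ~b) & ~e)))) & c) = 00001111000001010000000000001111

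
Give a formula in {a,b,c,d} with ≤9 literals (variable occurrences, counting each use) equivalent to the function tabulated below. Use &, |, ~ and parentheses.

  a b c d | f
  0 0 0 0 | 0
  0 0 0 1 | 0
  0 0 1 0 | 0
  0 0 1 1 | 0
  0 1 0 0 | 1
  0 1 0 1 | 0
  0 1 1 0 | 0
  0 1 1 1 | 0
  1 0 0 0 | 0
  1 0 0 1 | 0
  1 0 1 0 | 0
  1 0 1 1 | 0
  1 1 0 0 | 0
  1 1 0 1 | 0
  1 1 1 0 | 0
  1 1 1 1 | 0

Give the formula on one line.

  ~d = 1010101010101010
  (~d | c) = 1011101110111011
  ~c = 1100110011001100
  ((~d | c) & ~c) = 1000100010001000
  (a | ((~d | c) & ~c)) = 1000100011111111
  ~a = 1111111100000000
  (b & ~a) = 0000111100000000
  ((a | ((~d | c) & ~c)) & (b & ~a)) = 0000100000000000

((a | ((~d | c) & ~c)) & (b & ~a))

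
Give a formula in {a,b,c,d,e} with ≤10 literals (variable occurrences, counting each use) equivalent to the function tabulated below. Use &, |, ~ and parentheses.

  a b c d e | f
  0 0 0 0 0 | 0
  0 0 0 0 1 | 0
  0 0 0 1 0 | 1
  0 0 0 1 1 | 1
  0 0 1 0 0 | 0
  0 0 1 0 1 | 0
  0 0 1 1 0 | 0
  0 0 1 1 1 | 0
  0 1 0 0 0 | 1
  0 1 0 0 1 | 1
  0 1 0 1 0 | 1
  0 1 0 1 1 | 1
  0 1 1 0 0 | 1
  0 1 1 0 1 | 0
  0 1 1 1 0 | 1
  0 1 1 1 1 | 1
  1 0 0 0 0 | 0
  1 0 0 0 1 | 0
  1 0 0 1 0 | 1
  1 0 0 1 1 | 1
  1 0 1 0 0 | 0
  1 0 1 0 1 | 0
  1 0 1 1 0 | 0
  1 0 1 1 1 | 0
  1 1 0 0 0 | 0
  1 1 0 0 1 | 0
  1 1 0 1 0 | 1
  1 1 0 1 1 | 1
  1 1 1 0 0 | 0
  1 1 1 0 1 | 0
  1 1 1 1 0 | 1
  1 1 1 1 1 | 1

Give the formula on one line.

  ~a = 11111111111111110000000000000000
  ~e = 10101010101010101010101010101010
  ~c = 11110000111100001111000011110000
  (~e | ~c) = 11111010111110101111101011111010
  (~a & (~e | ~c)) = 11111010111110100000000000000000
  ((~a & (~e | ~c)) & b) = 00000000111110100000000000000000
  (b & c) = 00000000000011110000000000001111
  ((b & c) | ~c) = 11110000111111111111000011111111
  (((b & c) | ~c) & d) = 00110000001100110011000000110011
  (((~a & (~e | ~c)) & b) | (((b & c) | ~c) & d)) = 00110000111110110011000000110011

(((~a & (~e | ~c)) & b) | (((b & c) | ~c) & d))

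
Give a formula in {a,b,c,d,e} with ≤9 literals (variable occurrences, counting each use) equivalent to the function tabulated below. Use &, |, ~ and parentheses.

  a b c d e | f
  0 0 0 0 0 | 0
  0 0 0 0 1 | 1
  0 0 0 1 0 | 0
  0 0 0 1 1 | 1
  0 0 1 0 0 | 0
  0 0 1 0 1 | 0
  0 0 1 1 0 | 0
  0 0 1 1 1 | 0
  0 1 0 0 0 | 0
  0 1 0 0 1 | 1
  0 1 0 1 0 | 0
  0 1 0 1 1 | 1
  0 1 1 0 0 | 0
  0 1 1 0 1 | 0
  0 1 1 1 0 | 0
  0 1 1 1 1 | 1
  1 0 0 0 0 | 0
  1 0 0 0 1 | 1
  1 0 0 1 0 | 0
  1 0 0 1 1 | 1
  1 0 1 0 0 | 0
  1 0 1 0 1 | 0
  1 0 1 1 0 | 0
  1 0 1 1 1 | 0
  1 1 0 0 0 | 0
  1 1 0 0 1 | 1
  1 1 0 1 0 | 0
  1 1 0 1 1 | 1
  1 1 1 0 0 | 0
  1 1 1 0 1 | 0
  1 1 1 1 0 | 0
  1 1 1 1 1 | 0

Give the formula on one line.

((e & ((~e | ~c) | ~a)) & ((e | ~c) & ((d & b) | ~c)))

  ~e = 10101010101010101010101010101010
  ~c = 11110000111100001111000011110000
  (~e | ~c) = 11111010111110101111101011111010
  ~a = 11111111111111110000000000000000
  ((~e | ~c) | ~a) = 11111111111111111111101011111010
  (e & ((~e | ~c) | ~a)) = 01010101010101010101000001010000
  (e | ~c) = 11110101111101011111010111110101
  (d & b) = 00000000001100110000000000110011
  ((d & b) | ~c) = 11110000111100111111000011110011
  ((e | ~c) & ((d & b) | ~c)) = 11110000111100011111000011110001
  ((e & ((~e | ~c) | ~a)) & ((e | ~c) & ((d & b) | ~c))) = 01010000010100010101000001010000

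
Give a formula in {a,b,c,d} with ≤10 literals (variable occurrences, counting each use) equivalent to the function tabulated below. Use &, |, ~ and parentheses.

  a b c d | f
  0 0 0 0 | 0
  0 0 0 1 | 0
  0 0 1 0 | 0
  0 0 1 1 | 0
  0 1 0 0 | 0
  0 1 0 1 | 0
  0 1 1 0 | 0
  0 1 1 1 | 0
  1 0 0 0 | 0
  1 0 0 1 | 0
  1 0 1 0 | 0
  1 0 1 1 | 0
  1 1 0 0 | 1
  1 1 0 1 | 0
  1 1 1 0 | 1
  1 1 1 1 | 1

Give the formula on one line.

  (c & d) = 0001000100010001
  ~d = 1010101010101010
  ((c & d) | ~d) = 1011101110111011
  ~c = 1100110011001100
  (~c | a) = 1100110011111111
  (((c & d) | ~d) & (~c | a)) = 1000100010111011
  (b & a) = 0000000000001111
  ((((c & d) | ~d) & (~c | a)) & (b & a)) = 0000000000001011

((((c & d) | ~d) & (~c | a)) & (b & a))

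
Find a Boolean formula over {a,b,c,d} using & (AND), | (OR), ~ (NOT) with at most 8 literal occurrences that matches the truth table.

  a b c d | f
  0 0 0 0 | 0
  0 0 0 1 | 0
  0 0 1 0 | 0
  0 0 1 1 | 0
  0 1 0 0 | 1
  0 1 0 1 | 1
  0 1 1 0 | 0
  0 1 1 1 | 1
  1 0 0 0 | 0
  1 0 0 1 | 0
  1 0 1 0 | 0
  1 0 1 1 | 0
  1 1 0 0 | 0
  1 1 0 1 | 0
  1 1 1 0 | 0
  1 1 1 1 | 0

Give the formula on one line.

((~a & b) & ((d & c) | ~c))

  ~a = 1111111100000000
  (~a & b) = 0000111100000000
  (d & c) = 0001000100010001
  ~c = 1100110011001100
  ((d & c) | ~c) = 1101110111011101
  ((~a & b) & ((d & c) | ~c)) = 0000110100000000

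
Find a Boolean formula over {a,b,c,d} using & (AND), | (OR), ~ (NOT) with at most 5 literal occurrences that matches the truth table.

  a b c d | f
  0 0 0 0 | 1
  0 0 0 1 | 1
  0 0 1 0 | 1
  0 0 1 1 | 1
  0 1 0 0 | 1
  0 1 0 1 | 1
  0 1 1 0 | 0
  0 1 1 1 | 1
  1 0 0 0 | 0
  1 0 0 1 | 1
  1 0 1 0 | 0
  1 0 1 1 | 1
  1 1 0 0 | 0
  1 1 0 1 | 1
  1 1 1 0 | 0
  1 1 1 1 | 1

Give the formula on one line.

  ~c = 1100110011001100
  ~b = 1111000011110000
  (~c | ~b) = 1111110011111100
  ~a = 1111111100000000
  ((~c | ~b) & ~a) = 1111110000000000
  (((~c | ~b) & ~a) | d) = 1111110101010101

(((~c | ~b) & ~a) | d)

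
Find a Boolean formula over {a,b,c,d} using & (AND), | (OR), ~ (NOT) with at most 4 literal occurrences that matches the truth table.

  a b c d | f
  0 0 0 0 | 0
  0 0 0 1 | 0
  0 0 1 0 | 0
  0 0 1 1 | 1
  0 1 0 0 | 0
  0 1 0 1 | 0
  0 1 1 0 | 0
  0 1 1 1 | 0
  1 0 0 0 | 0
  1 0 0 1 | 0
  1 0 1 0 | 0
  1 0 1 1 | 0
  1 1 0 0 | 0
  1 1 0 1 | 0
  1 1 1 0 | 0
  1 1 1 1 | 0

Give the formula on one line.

((~a & ~b) & (c & d))

  ~a = 1111111100000000
  ~b = 1111000011110000
  (~a & ~b) = 1111000000000000
  (c & d) = 0001000100010001
  ((~a & ~b) & (c & d)) = 0001000000000000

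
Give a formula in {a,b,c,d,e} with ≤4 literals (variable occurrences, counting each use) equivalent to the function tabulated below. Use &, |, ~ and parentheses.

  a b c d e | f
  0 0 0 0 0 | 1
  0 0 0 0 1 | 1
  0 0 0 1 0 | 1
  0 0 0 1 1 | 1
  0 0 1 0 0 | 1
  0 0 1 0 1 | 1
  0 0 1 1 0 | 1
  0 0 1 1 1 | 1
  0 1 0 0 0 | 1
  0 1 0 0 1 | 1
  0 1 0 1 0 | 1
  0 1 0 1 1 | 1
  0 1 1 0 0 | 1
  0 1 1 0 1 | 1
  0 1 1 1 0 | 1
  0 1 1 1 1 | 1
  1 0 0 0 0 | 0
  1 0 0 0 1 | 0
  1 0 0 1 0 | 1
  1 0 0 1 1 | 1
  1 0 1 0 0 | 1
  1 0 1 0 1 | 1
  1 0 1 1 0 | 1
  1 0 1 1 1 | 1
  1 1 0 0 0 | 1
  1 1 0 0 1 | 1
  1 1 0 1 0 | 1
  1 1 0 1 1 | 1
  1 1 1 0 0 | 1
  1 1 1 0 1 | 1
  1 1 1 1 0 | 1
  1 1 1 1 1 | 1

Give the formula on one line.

(b | ((c | ~a) | d))

  ~a = 11111111111111110000000000000000
  (c | ~a) = 11111111111111110000111100001111
  ((c | ~a) | d) = 11111111111111110011111100111111
  (b | ((c | ~a) | d)) = 11111111111111110011111111111111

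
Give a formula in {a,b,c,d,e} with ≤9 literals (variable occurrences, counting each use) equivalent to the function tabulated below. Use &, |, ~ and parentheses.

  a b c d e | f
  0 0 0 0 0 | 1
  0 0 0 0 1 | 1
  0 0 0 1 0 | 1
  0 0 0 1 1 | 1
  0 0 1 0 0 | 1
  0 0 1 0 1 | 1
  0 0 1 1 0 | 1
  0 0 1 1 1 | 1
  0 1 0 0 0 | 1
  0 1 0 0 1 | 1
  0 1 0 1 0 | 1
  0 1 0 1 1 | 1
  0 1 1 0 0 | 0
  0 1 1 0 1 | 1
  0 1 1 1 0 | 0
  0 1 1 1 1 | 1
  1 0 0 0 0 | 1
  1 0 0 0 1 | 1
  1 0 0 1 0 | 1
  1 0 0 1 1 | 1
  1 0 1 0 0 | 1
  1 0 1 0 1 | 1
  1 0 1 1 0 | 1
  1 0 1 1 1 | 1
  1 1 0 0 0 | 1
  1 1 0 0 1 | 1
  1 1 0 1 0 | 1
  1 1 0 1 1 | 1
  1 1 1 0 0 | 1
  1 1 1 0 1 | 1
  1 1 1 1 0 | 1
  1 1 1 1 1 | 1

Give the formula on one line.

  ~c = 11110000111100001111000011110000
  (~c | e) = 11110101111101011111010111110101
  ~b = 11111111000000001111111100000000
  (~b | a) = 11111111000000001111111111111111
  ~e = 10101010101010101010101010101010
  (~e | d) = 10111011101110111011101110111011
  ((~b | a) & (~e | d)) = 10111011000000001011101110111011
  (((~b | a) & (~e | d)) & ~e) = 10101010000000001010101010101010
  ((~c | e) | (((~b | a) & (~e | d)) & ~e)) = 11111111111101011111111111111111

((~c | e) | (((~b | a) & (~e | d)) & ~e))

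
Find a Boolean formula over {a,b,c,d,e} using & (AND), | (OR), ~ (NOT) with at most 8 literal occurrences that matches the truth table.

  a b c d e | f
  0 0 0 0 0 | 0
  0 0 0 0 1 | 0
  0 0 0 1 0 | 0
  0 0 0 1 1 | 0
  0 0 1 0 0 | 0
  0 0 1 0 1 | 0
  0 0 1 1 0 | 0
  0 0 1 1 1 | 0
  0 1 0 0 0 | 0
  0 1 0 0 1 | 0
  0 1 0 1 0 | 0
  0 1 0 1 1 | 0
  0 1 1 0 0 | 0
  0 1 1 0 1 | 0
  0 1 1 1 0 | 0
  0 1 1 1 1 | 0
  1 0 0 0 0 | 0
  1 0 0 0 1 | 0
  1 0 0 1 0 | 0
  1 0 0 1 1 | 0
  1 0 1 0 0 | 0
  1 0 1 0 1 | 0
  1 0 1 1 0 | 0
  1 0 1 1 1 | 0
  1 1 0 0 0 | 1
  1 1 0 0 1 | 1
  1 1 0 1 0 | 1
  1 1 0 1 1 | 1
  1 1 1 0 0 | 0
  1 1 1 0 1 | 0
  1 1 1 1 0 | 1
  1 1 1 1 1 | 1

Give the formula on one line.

(((b | (e & ~d)) & (d | (a & ~c))) & (a & b))

  ~d = 11001100110011001100110011001100
  (e & ~d) = 01000100010001000100010001000100
  (b | (e & ~d)) = 01000100111111110100010011111111
  ~c = 11110000111100001111000011110000
  (a & ~c) = 00000000000000001111000011110000
  (d | (a & ~c)) = 00110011001100111111001111110011
  ((b | (e & ~d)) & (d | (a & ~c))) = 00000000001100110100000011110011
  (a & b) = 00000000000000000000000011111111
  (((b | (e & ~d)) & (d | (a & ~c))) & (a & b)) = 00000000000000000000000011110011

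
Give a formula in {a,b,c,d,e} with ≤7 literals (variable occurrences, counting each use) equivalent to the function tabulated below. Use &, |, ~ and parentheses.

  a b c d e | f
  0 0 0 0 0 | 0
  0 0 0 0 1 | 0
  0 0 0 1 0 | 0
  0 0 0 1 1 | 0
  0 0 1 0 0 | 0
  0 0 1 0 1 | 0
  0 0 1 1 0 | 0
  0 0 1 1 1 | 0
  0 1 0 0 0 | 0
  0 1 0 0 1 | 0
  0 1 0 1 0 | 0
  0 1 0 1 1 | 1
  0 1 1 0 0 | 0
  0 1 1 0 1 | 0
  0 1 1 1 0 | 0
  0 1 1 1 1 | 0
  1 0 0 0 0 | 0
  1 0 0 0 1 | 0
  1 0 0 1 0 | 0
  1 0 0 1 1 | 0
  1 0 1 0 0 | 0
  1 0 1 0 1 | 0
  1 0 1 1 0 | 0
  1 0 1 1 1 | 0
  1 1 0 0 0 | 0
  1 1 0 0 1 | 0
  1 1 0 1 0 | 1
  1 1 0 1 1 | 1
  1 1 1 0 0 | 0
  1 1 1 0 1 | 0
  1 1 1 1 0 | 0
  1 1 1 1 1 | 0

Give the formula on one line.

  (a | e) = 01010101010101011111111111111111
  (d & b) = 00000000001100110000000000110011
  ~c = 11110000111100001111000011110000
  (~c & d) = 00110000001100000011000000110000
  ((d & b) & (~c & d)) = 00000000001100000000000000110000
  ((a | e) & ((d & b) & (~c & d))) = 00000000000100000000000000110000

((a | e) & ((d & b) & (~c & d)))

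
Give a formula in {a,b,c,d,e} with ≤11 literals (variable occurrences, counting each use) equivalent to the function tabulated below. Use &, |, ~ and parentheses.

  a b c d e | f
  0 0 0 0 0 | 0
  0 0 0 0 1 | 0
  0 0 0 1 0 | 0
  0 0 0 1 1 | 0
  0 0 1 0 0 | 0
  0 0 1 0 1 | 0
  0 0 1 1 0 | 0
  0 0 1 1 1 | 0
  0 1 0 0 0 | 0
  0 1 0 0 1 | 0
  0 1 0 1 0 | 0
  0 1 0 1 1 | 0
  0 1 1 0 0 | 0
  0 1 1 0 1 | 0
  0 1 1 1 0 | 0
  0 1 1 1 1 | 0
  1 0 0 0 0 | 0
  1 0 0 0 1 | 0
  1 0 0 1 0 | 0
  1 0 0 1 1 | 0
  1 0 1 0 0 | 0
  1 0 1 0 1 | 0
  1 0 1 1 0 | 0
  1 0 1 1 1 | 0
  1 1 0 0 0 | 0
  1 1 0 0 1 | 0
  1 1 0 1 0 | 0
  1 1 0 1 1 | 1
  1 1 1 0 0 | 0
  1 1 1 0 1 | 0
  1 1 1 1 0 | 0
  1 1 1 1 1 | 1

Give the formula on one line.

((a & (b | ((e | ~d) & ~e))) & ((d & e) & a))

  ~d = 11001100110011001100110011001100
  (e | ~d) = 11011101110111011101110111011101
  ~e = 10101010101010101010101010101010
  ((e | ~d) & ~e) = 10001000100010001000100010001000
  (b | ((e | ~d) & ~e)) = 10001000111111111000100011111111
  (a & (b | ((e | ~d) & ~e))) = 00000000000000001000100011111111
  (d & e) = 00010001000100010001000100010001
  ((d & e) & a) = 00000000000000000001000100010001
  ((a & (b | ((e | ~d) & ~e))) & ((d & e) & a)) = 00000000000000000000000000010001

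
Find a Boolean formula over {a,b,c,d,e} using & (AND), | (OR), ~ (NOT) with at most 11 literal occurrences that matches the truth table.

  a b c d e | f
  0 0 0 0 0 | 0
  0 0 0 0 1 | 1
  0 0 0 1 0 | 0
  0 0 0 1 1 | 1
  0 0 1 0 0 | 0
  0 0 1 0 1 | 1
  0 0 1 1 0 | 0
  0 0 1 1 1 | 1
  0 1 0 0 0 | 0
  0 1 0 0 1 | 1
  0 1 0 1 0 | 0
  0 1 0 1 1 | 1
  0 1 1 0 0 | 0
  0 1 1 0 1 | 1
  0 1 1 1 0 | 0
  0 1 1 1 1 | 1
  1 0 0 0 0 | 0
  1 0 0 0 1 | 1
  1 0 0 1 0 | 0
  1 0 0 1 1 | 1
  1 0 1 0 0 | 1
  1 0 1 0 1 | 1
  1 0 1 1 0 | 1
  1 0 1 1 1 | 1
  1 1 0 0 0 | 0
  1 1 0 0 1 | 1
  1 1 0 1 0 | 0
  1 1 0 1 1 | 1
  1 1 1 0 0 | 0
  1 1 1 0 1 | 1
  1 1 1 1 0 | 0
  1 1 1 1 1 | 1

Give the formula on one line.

(((((~c & ~b) & ((d & ~e) | c)) | a) & (~b & c)) | e)

  ~c = 11110000111100001111000011110000
  ~b = 11111111000000001111111100000000
  (~c & ~b) = 11110000000000001111000000000000
  ~e = 10101010101010101010101010101010
  (d & ~e) = 00100010001000100010001000100010
  ((d & ~e) | c) = 00101111001011110010111100101111
  ((~c & ~b) & ((d & ~e) | c)) = 00100000000000000010000000000000
  (((~c & ~b) & ((d & ~e) | c)) | a) = 00100000000000001111111111111111
  (~b & c) = 00001111000000000000111100000000
  ((((~c & ~b) & ((d & ~e) | c)) | a) & (~b & c)) = 00000000000000000000111100000000
  (((((~c & ~b) & ((d & ~e) | c)) | a) & (~b & c)) | e) = 01010101010101010101111101010101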